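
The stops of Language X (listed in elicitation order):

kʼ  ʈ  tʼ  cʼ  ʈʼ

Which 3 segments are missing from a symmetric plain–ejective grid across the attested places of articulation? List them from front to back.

/t/, /c/, /k/

alveolar: plain —, ejective /tʼ/.
retroflex: plain /ʈ/, ejective /ʈʼ/.
palatal: plain —, ejective /cʼ/.
velar: plain —, ejective /kʼ/.
Gaps, from front to back: alveolar lacks plain (/t/); palatal lacks plain (/c/); velar lacks plain (/k/).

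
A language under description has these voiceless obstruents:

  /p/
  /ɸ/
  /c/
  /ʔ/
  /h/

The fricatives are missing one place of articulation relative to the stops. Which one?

palatal

place of articulation  stop      fricative
bilabial          p         ɸ       
palatal           c         —       
glottal           ʔ         h       
Every place of articulation has a fricative member except palatal, where /ç/ would be expected.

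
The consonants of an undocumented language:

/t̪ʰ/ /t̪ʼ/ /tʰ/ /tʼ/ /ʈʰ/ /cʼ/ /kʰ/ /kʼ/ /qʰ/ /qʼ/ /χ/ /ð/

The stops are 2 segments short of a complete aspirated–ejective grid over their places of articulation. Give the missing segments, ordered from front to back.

/ʈʼ/, /cʰ/

dental: aspirated /t̪ʰ/, ejective /t̪ʼ/.
alveolar: aspirated /tʰ/, ejective /tʼ/.
retroflex: aspirated /ʈʰ/, ejective —.
palatal: aspirated —, ejective /cʼ/.
velar: aspirated /kʰ/, ejective /kʼ/.
uvular: aspirated /qʰ/, ejective /qʼ/.
Gaps, from front to back: retroflex lacks ejective (/ʈʼ/); palatal lacks aspirated (/cʰ/).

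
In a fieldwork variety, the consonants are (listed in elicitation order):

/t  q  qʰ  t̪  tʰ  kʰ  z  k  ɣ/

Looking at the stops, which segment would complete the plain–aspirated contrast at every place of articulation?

place of articulation  plain     aspirated
dental            t̪        —       
alveolar          t         tʰ      
velar             k         kʰ      
uvular            q         qʰ      
The dental row has no aspirated member, so the gap is the aspirated dental stop /t̪ʰ/.

/t̪ʰ/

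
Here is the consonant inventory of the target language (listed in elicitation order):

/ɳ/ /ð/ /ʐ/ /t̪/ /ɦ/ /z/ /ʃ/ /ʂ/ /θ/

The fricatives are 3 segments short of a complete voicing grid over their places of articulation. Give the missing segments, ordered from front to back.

dental: voiceless /θ/, voiced /ð/.
alveolar: voiceless —, voiced /z/.
postalveolar: voiceless /ʃ/, voiced —.
retroflex: voiceless /ʂ/, voiced /ʐ/.
glottal: voiceless —, voiced /ɦ/.
Gaps, from front to back: alveolar lacks voiceless (/s/); postalveolar lacks voiced (/ʒ/); glottal lacks voiceless (/h/).

/s/, /ʒ/, /h/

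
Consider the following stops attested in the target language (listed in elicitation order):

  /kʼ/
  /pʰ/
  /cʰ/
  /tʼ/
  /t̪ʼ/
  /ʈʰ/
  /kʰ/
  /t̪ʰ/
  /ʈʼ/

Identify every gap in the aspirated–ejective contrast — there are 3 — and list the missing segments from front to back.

place of articulation  aspirated  ejective
bilabial          pʰ        —       
dental            t̪ʰ       t̪ʼ     
alveolar          —         tʼ      
retroflex         ʈʰ        ʈʼ      
palatal           cʰ        —       
velar             kʰ        kʼ      
Gaps, from front to back: bilabial lacks ejective (/pʼ/); alveolar lacks aspirated (/tʰ/); palatal lacks ejective (/cʼ/).

/pʼ/, /tʰ/, /cʼ/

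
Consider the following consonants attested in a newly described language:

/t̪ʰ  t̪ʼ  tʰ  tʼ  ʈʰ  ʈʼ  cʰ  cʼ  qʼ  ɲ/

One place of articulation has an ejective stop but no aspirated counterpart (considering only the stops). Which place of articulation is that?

dental: aspirated /t̪ʰ/, ejective /t̪ʼ/.
alveolar: aspirated /tʰ/, ejective /tʼ/.
retroflex: aspirated /ʈʰ/, ejective /ʈʼ/.
palatal: aspirated /cʰ/, ejective /cʼ/.
uvular: aspirated —, ejective /qʼ/.
Every place of articulation has an aspirated member except uvular, where /qʰ/ would be expected.

uvular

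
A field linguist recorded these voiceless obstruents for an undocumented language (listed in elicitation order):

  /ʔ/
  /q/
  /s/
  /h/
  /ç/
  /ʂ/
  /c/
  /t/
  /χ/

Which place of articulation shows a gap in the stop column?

retroflex

alveolar: stop /t/, fricative /s/.
retroflex: stop —, fricative /ʂ/.
palatal: stop /c/, fricative /ç/.
uvular: stop /q/, fricative /χ/.
glottal: stop /ʔ/, fricative /h/.
Every place of articulation has a stop member except retroflex, where /ʈ/ would be expected.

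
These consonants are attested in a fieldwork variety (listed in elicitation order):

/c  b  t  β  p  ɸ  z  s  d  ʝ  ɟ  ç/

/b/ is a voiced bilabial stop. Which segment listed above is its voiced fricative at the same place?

/β/

The voiced fricative at the same place is a voiced bilabial fricative — in this inventory, /β/.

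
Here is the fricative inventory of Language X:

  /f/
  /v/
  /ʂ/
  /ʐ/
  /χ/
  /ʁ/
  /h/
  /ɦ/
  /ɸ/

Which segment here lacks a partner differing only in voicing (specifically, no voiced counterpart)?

Labiodental: /f/ ~ /v/
Retroflex: /ʂ/ ~ /ʐ/
Uvular: /χ/ ~ /ʁ/
Glottal: /h/ ~ /ɦ/
Bilabial: only /ɸ/ (voiceless); no voiced partner.
So /ɸ/ is the unpaired segment.

/ɸ/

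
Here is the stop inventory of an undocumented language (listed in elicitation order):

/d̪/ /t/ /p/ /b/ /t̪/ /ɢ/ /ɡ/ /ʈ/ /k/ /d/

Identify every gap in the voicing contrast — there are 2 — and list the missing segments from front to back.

bilabial: voiceless /p/, voiced /b/.
dental: voiceless /t̪/, voiced /d̪/.
alveolar: voiceless /t/, voiced /d/.
retroflex: voiceless /ʈ/, voiced —.
velar: voiceless /k/, voiced /ɡ/.
uvular: voiceless —, voiced /ɢ/.
Gaps, from front to back: retroflex lacks voiced (/ɖ/); uvular lacks voiceless (/q/).

/ɖ/, /q/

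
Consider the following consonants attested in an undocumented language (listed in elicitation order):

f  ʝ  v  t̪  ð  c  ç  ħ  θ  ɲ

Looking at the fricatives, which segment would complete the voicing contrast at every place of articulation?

place of articulation  voiceless  voiced  
labiodental       f         v       
dental            θ         ð       
palatal           ç         ʝ       
pharyngeal        ħ         —       
The pharyngeal row has no voiced member, so the gap is the voiced pharyngeal fricative /ʕ/.

/ʕ/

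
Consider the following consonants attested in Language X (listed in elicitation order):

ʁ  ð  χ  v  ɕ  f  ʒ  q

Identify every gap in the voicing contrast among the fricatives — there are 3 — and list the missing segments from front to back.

Voiceless: /f/ (labiodental), /ɕ/ (alveolo-palatal), /χ/ (uvular).
Voiced: /v/ (labiodental), /ð/ (dental), /ʒ/ (postalveolar), /ʁ/ (uvular).
Gaps, from front to back: dental lacks voiceless (/θ/); postalveolar lacks voiceless (/ʃ/); alveolo-palatal lacks voiced (/ʑ/).

/θ/, /ʃ/, /ʑ/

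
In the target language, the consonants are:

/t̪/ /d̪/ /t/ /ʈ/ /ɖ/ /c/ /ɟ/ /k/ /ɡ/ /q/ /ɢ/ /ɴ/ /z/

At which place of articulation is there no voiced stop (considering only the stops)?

dental: voiceless /t̪/, voiced /d̪/.
alveolar: voiceless /t/, voiced —.
retroflex: voiceless /ʈ/, voiced /ɖ/.
palatal: voiceless /c/, voiced /ɟ/.
velar: voiceless /k/, voiced /ɡ/.
uvular: voiceless /q/, voiced /ɢ/.
Every place of articulation has a voiced member except alveolar, where /d/ would be expected.

alveolar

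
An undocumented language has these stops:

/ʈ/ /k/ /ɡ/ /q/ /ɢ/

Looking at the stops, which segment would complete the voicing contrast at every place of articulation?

retroflex: voiceless /ʈ/, voiced —.
velar: voiceless /k/, voiced /ɡ/.
uvular: voiceless /q/, voiced /ɢ/.
The retroflex row has no voiced member, so the gap is the voiced retroflex stop /ɖ/.

/ɖ/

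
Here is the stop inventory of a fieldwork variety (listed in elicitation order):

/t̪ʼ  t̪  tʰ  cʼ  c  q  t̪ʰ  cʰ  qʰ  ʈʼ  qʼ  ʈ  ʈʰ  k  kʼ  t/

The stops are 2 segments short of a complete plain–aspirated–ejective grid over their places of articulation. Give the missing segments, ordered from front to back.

/tʼ/, /kʰ/

place of articulation  plain     aspirated  ejective
dental            t̪        t̪ʰ       t̪ʼ     
alveolar          t         tʰ        —       
retroflex         ʈ         ʈʰ        ʈʼ      
palatal           c         cʰ        cʼ      
velar             k         —         kʼ      
uvular            q         qʰ        qʼ      
Gaps, from front to back: alveolar lacks ejective (/tʼ/); velar lacks aspirated (/kʰ/).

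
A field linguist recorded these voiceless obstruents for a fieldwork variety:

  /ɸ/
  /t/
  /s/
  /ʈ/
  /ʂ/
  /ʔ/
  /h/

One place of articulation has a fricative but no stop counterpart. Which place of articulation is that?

bilabial

place of articulation  stop      fricative
bilabial          —         ɸ       
alveolar          t         s       
retroflex         ʈ         ʂ       
glottal           ʔ         h       
Every place of articulation has a stop member except bilabial, where /p/ would be expected.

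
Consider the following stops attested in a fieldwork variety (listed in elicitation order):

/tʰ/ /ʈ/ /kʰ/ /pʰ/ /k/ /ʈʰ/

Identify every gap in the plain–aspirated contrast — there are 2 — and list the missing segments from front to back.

Plain: /ʈ/ (retroflex), /k/ (velar).
Aspirated: /pʰ/ (bilabial), /tʰ/ (alveolar), /ʈʰ/ (retroflex), /kʰ/ (velar).
Gaps, from front to back: bilabial lacks plain (/p/); alveolar lacks plain (/t/).

/p/, /t/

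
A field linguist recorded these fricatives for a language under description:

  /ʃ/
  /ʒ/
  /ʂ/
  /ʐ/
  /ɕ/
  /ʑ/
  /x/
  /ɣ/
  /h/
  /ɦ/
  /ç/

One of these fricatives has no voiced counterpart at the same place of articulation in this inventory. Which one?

Postalveolar: /ʃ/ ~ /ʒ/
Retroflex: /ʂ/ ~ /ʐ/
Alveolo-palatal: /ɕ/ ~ /ʑ/
Velar: /x/ ~ /ɣ/
Glottal: /h/ ~ /ɦ/
Palatal: only /ç/ (voiceless); no voiced partner.
So /ç/ is the unpaired segment.

/ç/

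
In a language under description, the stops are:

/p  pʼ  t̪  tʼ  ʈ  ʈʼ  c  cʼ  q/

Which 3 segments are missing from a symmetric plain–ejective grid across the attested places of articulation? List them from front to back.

/t̪ʼ/, /t/, /qʼ/

place of articulation  plain     ejective
bilabial          p         pʼ      
dental            t̪        —       
alveolar          —         tʼ      
retroflex         ʈ         ʈʼ      
palatal           c         cʼ      
uvular            q         —       
Gaps, from front to back: dental lacks ejective (/t̪ʼ/); alveolar lacks plain (/t/); uvular lacks ejective (/qʼ/).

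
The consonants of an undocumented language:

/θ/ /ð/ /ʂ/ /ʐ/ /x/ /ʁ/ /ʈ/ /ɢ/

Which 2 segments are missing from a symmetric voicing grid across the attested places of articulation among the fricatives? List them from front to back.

/ɣ/, /χ/

dental: voiceless /θ/, voiced /ð/.
retroflex: voiceless /ʂ/, voiced /ʐ/.
velar: voiceless /x/, voiced —.
uvular: voiceless —, voiced /ʁ/.
Gaps, from front to back: velar lacks voiced (/ɣ/); uvular lacks voiceless (/χ/).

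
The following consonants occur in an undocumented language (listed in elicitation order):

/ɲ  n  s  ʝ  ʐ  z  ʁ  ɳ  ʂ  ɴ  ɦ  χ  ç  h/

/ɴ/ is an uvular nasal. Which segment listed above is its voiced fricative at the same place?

/ʁ/

The voiced fricative at the same place is a voiced uvular fricative — in this inventory, /ʁ/.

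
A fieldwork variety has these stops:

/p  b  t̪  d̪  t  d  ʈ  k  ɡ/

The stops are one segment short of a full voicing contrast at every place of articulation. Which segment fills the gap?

/ɖ/

place of articulation  voiceless  voiced  
bilabial          p         b       
dental            t̪        d̪      
alveolar          t         d       
retroflex         ʈ         —       
velar             k         ɡ       
The retroflex row has no voiced member, so the gap is the voiced retroflex stop /ɖ/.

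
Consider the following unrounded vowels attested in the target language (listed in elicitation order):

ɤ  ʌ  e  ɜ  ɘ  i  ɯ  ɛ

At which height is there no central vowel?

high

height            front     central   back    
high              i         —         ɯ       
high-mid          e         ɘ         ɤ       
low-mid           ɛ         ɜ         ʌ       
Every height has a central member except high, where /ɨ/ would be expected.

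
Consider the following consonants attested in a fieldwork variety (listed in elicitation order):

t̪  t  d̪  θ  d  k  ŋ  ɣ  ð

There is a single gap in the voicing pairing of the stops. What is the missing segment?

/ɡ/

dental: voiceless /t̪/, voiced /d̪/.
alveolar: voiceless /t/, voiced /d/.
velar: voiceless /k/, voiced —.
The velar row has no voiced member, so the gap is the voiced velar stop /ɡ/.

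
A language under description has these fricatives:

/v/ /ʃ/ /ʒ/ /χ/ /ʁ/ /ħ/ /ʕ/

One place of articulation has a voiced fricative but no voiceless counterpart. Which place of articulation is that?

place of articulation  voiceless  voiced  
labiodental       —         v       
postalveolar      ʃ         ʒ       
uvular            χ         ʁ       
pharyngeal        ħ         ʕ       
Every place of articulation has a voiceless member except labiodental, where /f/ would be expected.

labiodental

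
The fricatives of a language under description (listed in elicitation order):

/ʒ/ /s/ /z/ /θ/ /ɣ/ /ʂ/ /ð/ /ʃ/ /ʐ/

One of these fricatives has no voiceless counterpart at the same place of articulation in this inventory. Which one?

/ɣ/

Dental: /θ/ ~ /ð/
Alveolar: /s/ ~ /z/
Postalveolar: /ʃ/ ~ /ʒ/
Retroflex: /ʂ/ ~ /ʐ/
Velar: only /ɣ/ (voiced); no voiceless partner.
So /ɣ/ is the unpaired segment.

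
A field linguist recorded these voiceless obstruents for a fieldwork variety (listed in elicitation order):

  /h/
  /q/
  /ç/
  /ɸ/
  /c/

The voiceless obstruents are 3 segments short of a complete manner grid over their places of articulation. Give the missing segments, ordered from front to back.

/p/, /χ/, /ʔ/

bilabial: stop —, fricative /ɸ/.
palatal: stop /c/, fricative /ç/.
uvular: stop /q/, fricative —.
glottal: stop —, fricative /h/.
Gaps, from front to back: bilabial lacks stop (/p/); uvular lacks fricative (/χ/); glottal lacks stop (/ʔ/).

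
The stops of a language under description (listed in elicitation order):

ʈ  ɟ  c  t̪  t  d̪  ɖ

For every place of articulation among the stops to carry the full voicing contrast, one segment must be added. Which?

/d/

Voiceless: /t̪/ (dental), /t/ (alveolar), /ʈ/ (retroflex), /c/ (palatal).
Voiced: /d̪/ (dental), /ɖ/ (retroflex), /ɟ/ (palatal).
The alveolar row has no voiced member, so the gap is the voiced alveolar stop /d/.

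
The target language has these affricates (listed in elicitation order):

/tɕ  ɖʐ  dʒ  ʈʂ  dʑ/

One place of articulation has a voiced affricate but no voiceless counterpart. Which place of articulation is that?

place of articulation  voiceless  voiced  
postalveolar      —         dʒ      
retroflex         ʈʂ        ɖʐ      
alveolo-palatal   tɕ        dʑ      
Every place of articulation has a voiceless member except postalveolar, where /tʃ/ would be expected.

postalveolar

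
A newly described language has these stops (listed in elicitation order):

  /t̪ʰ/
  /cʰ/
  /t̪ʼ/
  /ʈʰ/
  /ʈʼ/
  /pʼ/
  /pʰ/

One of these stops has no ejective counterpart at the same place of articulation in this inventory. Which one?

/cʰ/

Bilabial: /pʰ/ ~ /pʼ/
Dental: /t̪ʰ/ ~ /t̪ʼ/
Retroflex: /ʈʰ/ ~ /ʈʼ/
Palatal: only /cʰ/ (aspirated); no ejective partner.
So /cʰ/ is the unpaired segment.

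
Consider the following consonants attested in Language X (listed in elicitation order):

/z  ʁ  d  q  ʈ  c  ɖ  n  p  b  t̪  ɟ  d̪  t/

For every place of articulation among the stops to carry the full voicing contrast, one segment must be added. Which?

/ɢ/

place of articulation  voiceless  voiced  
bilabial          p         b       
dental            t̪        d̪      
alveolar          t         d       
retroflex         ʈ         ɖ       
palatal           c         ɟ       
uvular            q         —       
The uvular row has no voiced member, so the gap is the voiced uvular stop /ɢ/.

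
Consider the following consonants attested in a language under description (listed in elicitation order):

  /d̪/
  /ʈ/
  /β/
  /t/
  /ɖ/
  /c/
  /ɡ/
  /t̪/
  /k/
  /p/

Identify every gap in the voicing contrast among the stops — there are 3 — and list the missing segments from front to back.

Voiceless: /p/ (bilabial), /t̪/ (dental), /t/ (alveolar), /ʈ/ (retroflex), /c/ (palatal), /k/ (velar).
Voiced: /d̪/ (dental), /ɖ/ (retroflex), /ɡ/ (velar).
Gaps, from front to back: bilabial lacks voiced (/b/); alveolar lacks voiced (/d/); palatal lacks voiced (/ɟ/).

/b/, /d/, /ɟ/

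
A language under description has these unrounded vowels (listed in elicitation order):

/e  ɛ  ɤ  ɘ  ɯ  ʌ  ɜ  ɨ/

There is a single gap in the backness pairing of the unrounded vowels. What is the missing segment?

/i/

height            front     central   back    
high              —         ɨ         ɯ       
high-mid          e         ɘ         ɤ       
low-mid           ɛ         ɜ         ʌ       
The high row has no front member, so the gap is the high front unrounded vowel /i/.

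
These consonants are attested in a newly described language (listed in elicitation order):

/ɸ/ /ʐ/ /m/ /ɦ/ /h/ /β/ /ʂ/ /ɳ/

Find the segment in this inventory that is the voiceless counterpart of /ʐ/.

/ʐ/ is a voiced retroflex fricative.
The voiceless counterpart is a voiceless retroflex fricative — in this inventory, /ʂ/.

/ʂ/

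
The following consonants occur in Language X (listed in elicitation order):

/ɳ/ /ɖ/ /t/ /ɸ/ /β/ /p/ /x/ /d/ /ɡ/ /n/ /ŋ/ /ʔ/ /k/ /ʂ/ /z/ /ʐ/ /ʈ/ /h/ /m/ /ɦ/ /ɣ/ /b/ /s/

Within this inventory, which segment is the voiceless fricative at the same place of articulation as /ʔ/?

/h/

/ʔ/ is a voiceless glottal stop.
The voiceless fricative at the same place is a voiceless glottal fricative — in this inventory, /h/.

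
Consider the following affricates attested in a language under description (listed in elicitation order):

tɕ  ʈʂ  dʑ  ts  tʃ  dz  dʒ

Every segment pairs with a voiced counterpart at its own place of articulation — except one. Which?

Alveolar: /ts/ ~ /dz/
Postalveolar: /tʃ/ ~ /dʒ/
Alveolo-palatal: /tɕ/ ~ /dʑ/
Retroflex: only /ʈʂ/ (voiceless); no voiced partner.
So /ʈʂ/ is the unpaired segment.

/ʈʂ/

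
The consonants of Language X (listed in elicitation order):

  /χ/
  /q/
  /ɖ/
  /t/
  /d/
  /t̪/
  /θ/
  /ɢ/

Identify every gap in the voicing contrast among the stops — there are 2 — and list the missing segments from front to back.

place of articulation  voiceless  voiced  
dental            t̪        —       
alveolar          t         d       
retroflex         —         ɖ       
uvular            q         ɢ       
Gaps, from front to back: dental lacks voiced (/d̪/); retroflex lacks voiceless (/ʈ/).

/d̪/, /ʈ/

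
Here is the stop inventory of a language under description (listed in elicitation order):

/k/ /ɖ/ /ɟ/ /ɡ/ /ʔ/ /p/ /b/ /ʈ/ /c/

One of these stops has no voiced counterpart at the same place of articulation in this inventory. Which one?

/ʔ/

Bilabial: /p/ ~ /b/
Retroflex: /ʈ/ ~ /ɖ/
Palatal: /c/ ~ /ɟ/
Velar: /k/ ~ /ɡ/
Glottal: only /ʔ/ (voiceless); no voiced partner.
So /ʔ/ is the unpaired segment.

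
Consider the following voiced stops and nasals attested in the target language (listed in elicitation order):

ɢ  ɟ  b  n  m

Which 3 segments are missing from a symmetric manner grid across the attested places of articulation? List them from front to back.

/d/, /ɲ/, /ɴ/

place of articulation  oral stop  nasal   
bilabial          b         m       
alveolar          —         n       
palatal           ɟ         —       
uvular            ɢ         —       
Gaps, from front to back: alveolar lacks oral stop (/d/); palatal lacks nasal (/ɲ/); uvular lacks nasal (/ɴ/).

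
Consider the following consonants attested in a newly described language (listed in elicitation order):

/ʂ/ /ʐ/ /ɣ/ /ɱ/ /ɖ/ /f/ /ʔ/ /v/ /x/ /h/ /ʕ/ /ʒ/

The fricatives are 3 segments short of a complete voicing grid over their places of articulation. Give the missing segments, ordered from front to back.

Voiceless: /f/ (labiodental), /ʂ/ (retroflex), /x/ (velar), /h/ (glottal).
Voiced: /v/ (labiodental), /ʒ/ (postalveolar), /ʐ/ (retroflex), /ɣ/ (velar), /ʕ/ (pharyngeal).
Gaps, from front to back: postalveolar lacks voiceless (/ʃ/); pharyngeal lacks voiceless (/ħ/); glottal lacks voiced (/ɦ/).

/ʃ/, /ħ/, /ɦ/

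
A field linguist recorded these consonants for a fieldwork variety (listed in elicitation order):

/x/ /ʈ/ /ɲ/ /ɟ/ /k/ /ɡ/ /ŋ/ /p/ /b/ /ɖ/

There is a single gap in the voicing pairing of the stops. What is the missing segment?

/c/

place of articulation  voiceless  voiced  
bilabial          p         b       
retroflex         ʈ         ɖ       
palatal           —         ɟ       
velar             k         ɡ       
The palatal row has no voiceless member, so the gap is the voiceless palatal stop /c/.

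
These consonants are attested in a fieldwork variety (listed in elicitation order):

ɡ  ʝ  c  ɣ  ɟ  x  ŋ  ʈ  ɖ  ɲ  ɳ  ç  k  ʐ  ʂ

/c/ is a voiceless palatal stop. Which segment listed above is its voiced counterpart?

/ɟ/

The voiced counterpart is a voiced palatal stop — in this inventory, /ɟ/.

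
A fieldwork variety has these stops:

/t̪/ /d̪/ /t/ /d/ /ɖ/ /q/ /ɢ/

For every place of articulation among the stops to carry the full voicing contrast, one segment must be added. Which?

/ʈ/

Voiceless: /t̪/ (dental), /t/ (alveolar), /q/ (uvular).
Voiced: /d̪/ (dental), /d/ (alveolar), /ɖ/ (retroflex), /ɢ/ (uvular).
The retroflex row has no voiceless member, so the gap is the voiceless retroflex stop /ʈ/.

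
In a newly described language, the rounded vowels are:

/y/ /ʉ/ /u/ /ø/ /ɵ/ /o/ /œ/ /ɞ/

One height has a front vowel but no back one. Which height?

low-mid

high: front /y/, central /ʉ/, back /u/.
high-mid: front /ø/, central /ɵ/, back /o/.
low-mid: front /œ/, central /ɞ/, back —.
Every height has a back member except low-mid, where /ɔ/ would be expected.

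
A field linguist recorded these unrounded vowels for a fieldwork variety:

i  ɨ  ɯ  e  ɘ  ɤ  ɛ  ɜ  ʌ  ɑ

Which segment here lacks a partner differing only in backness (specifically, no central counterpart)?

High: /i/ ~ /ɨ/ ~ /ɯ/
High-mid: /e/ ~ /ɘ/ ~ /ɤ/
Low-mid: /ɛ/ ~ /ɜ/ ~ /ʌ/
Low: only /ɑ/ (back); no central partner.
So /ɑ/ is the unpaired segment.

/ɑ/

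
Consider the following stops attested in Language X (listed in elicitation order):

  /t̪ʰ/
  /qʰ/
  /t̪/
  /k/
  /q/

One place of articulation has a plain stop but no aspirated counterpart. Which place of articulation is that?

velar

Plain: /t̪/ (dental), /k/ (velar), /q/ (uvular).
Aspirated: /t̪ʰ/ (dental), /qʰ/ (uvular).
Every place of articulation has an aspirated member except velar, where /kʰ/ would be expected.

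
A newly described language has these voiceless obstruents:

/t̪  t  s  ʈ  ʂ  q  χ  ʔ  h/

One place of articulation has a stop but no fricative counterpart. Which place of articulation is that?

Stop: /t̪/ (dental), /t/ (alveolar), /ʈ/ (retroflex), /q/ (uvular), /ʔ/ (glottal).
Fricative: /s/ (alveolar), /ʂ/ (retroflex), /χ/ (uvular), /h/ (glottal).
Every place of articulation has a fricative member except dental, where /θ/ would be expected.

dental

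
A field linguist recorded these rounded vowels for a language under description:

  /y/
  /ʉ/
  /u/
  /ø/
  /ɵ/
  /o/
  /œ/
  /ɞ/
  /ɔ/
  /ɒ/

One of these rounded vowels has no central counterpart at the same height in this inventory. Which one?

High: /y/ ~ /ʉ/ ~ /u/
High-mid: /ø/ ~ /ɵ/ ~ /o/
Low-mid: /œ/ ~ /ɞ/ ~ /ɔ/
Low: only /ɒ/ (back); no central partner.
So /ɒ/ is the unpaired segment.

/ɒ/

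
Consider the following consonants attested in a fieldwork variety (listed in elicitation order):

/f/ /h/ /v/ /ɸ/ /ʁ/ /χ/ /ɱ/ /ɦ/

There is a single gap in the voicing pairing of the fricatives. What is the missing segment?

Voiceless: /ɸ/ (bilabial), /f/ (labiodental), /χ/ (uvular), /h/ (glottal).
Voiced: /v/ (labiodental), /ʁ/ (uvular), /ɦ/ (glottal).
The bilabial row has no voiced member, so the gap is the voiced bilabial fricative /β/.

/β/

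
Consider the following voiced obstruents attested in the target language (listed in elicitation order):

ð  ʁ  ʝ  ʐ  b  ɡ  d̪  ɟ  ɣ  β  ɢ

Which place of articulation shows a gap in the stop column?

Stop: /b/ (bilabial), /d̪/ (dental), /ɟ/ (palatal), /ɡ/ (velar), /ɢ/ (uvular).
Fricative: /β/ (bilabial), /ð/ (dental), /ʐ/ (retroflex), /ʝ/ (palatal), /ɣ/ (velar), /ʁ/ (uvular).
Every place of articulation has a stop member except retroflex, where /ɖ/ would be expected.

retroflex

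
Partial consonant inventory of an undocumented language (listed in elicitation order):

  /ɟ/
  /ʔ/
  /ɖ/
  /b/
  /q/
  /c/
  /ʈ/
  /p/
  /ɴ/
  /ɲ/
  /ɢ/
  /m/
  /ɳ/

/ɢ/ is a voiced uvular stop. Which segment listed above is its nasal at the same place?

The nasal at the same place is an uvular nasal — in this inventory, /ɴ/.

/ɴ/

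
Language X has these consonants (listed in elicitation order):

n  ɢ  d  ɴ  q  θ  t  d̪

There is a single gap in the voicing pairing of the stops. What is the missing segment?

/t̪/

Voiceless: /t/ (alveolar), /q/ (uvular).
Voiced: /d̪/ (dental), /d/ (alveolar), /ɢ/ (uvular).
The dental row has no voiceless member, so the gap is the voiceless dental stop /t̪/.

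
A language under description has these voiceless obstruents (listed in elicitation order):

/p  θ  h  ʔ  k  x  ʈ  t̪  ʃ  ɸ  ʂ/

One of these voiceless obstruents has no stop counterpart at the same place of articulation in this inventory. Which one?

/ʃ/

Bilabial: /p/ ~ /ɸ/
Dental: /t̪/ ~ /θ/
Retroflex: /ʈ/ ~ /ʂ/
Velar: /k/ ~ /x/
Glottal: /ʔ/ ~ /h/
Postalveolar: only /ʃ/ (fricative); no stop partner.
So /ʃ/ is the unpaired segment.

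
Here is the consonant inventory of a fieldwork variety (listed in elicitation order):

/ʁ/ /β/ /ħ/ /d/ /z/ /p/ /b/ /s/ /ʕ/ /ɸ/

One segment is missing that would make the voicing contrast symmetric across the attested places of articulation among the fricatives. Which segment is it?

/χ/

Voiceless: /ɸ/ (bilabial), /s/ (alveolar), /ħ/ (pharyngeal).
Voiced: /β/ (bilabial), /z/ (alveolar), /ʁ/ (uvular), /ʕ/ (pharyngeal).
The uvular row has no voiceless member, so the gap is the voiceless uvular fricative /χ/.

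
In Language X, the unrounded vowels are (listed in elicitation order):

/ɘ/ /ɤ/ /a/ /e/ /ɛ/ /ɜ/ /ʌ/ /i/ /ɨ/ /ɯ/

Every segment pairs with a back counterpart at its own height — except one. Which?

High: /i/ ~ /ɨ/ ~ /ɯ/
High-mid: /e/ ~ /ɘ/ ~ /ɤ/
Low-mid: /ɛ/ ~ /ɜ/ ~ /ʌ/
Low: only /a/ (front); no back partner.
So /a/ is the unpaired segment.

/a/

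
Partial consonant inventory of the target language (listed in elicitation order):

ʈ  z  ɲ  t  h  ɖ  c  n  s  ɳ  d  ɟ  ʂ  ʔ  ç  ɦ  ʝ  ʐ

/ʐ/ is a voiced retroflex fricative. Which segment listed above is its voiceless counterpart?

/ʂ/

The voiceless counterpart is a voiceless retroflex fricative — in this inventory, /ʂ/.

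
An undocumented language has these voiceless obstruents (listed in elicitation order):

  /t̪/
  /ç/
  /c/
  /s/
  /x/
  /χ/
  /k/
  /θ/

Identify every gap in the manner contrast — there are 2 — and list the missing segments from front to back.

dental: stop /t̪/, fricative /θ/.
alveolar: stop —, fricative /s/.
palatal: stop /c/, fricative /ç/.
velar: stop /k/, fricative /x/.
uvular: stop —, fricative /χ/.
Gaps, from front to back: alveolar lacks stop (/t/); uvular lacks stop (/q/).

/t/, /q/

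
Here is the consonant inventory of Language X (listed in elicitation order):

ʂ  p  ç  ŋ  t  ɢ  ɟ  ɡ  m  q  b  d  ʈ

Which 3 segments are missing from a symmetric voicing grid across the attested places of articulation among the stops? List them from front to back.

/ɖ/, /c/, /k/

bilabial: voiceless /p/, voiced /b/.
alveolar: voiceless /t/, voiced /d/.
retroflex: voiceless /ʈ/, voiced —.
palatal: voiceless —, voiced /ɟ/.
velar: voiceless —, voiced /ɡ/.
uvular: voiceless /q/, voiced /ɢ/.
Gaps, from front to back: retroflex lacks voiced (/ɖ/); palatal lacks voiceless (/c/); velar lacks voiceless (/k/).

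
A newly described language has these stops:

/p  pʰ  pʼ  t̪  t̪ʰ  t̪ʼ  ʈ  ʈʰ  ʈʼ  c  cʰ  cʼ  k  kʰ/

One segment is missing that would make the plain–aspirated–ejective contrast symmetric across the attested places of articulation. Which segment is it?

place of articulation  plain     aspirated  ejective
bilabial          p         pʰ        pʼ      
dental            t̪        t̪ʰ       t̪ʼ     
retroflex         ʈ         ʈʰ        ʈʼ      
palatal           c         cʰ        cʼ      
velar             k         kʰ        —       
The velar row has no ejective member, so the gap is the ejective velar stop /kʼ/.

/kʼ/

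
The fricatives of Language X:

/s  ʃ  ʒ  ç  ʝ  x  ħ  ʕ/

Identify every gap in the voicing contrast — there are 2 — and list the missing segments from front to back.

/z/, /ɣ/

Voiceless: /s/ (alveolar), /ʃ/ (postalveolar), /ç/ (palatal), /x/ (velar), /ħ/ (pharyngeal).
Voiced: /ʒ/ (postalveolar), /ʝ/ (palatal), /ʕ/ (pharyngeal).
Gaps, from front to back: alveolar lacks voiced (/z/); velar lacks voiced (/ɣ/).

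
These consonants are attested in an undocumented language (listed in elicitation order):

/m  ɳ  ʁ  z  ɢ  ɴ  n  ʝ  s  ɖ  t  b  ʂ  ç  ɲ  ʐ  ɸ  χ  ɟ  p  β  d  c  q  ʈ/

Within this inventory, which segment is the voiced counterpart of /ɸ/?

/ɸ/ is a voiceless bilabial fricative.
The voiced counterpart is a voiced bilabial fricative — in this inventory, /β/.

/β/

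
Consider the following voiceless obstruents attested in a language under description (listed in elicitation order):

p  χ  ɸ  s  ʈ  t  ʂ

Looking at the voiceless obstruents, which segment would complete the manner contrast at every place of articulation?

/q/

bilabial: stop /p/, fricative /ɸ/.
alveolar: stop /t/, fricative /s/.
retroflex: stop /ʈ/, fricative /ʂ/.
uvular: stop —, fricative /χ/.
The uvular row has no stop member, so the gap is the uvular stop /q/.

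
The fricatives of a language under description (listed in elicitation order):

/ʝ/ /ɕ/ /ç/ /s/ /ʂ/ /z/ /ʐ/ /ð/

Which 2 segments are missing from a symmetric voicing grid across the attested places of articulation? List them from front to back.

Voiceless: /s/ (alveolar), /ʂ/ (retroflex), /ɕ/ (alveolo-palatal), /ç/ (palatal).
Voiced: /ð/ (dental), /z/ (alveolar), /ʐ/ (retroflex), /ʝ/ (palatal).
Gaps, from front to back: dental lacks voiceless (/θ/); alveolo-palatal lacks voiced (/ʑ/).

/θ/, /ʑ/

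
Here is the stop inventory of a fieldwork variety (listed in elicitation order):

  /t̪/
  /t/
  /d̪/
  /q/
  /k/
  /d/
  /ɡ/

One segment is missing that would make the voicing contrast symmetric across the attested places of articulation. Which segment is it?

/ɢ/

dental: voiceless /t̪/, voiced /d̪/.
alveolar: voiceless /t/, voiced /d/.
velar: voiceless /k/, voiced /ɡ/.
uvular: voiceless /q/, voiced —.
The uvular row has no voiced member, so the gap is the voiced uvular stop /ɢ/.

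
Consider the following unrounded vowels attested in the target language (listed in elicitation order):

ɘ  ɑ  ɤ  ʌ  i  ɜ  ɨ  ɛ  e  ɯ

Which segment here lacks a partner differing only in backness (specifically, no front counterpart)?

High: /i/ ~ /ɨ/ ~ /ɯ/
High-mid: /e/ ~ /ɘ/ ~ /ɤ/
Low-mid: /ɛ/ ~ /ɜ/ ~ /ʌ/
Low: only /ɑ/ (back); no front partner.
So /ɑ/ is the unpaired segment.

/ɑ/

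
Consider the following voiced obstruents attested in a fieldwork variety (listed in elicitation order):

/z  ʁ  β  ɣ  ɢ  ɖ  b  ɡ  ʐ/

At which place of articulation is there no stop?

place of articulation  stop      fricative
bilabial          b         β       
alveolar          —         z       
retroflex         ɖ         ʐ       
velar             ɡ         ɣ       
uvular            ɢ         ʁ       
Every place of articulation has a stop member except alveolar, where /d/ would be expected.

alveolar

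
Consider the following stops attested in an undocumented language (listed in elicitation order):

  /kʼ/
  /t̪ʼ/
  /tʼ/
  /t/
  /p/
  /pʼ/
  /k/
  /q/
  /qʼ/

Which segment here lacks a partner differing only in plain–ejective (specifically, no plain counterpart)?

Bilabial: /p/ ~ /pʼ/
Alveolar: /t/ ~ /tʼ/
Velar: /k/ ~ /kʼ/
Uvular: /q/ ~ /qʼ/
Dental: only /t̪ʼ/ (ejective); no plain partner.
So /t̪ʼ/ is the unpaired segment.

/t̪ʼ/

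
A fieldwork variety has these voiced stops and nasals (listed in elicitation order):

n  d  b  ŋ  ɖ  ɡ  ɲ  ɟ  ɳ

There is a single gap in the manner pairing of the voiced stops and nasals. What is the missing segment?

/m/

place of articulation  oral stop  nasal   
bilabial          b         —       
alveolar          d         n       
retroflex         ɖ         ɳ       
palatal           ɟ         ɲ       
velar             ɡ         ŋ       
The bilabial row has no nasal member, so the gap is the bilabial nasal /m/.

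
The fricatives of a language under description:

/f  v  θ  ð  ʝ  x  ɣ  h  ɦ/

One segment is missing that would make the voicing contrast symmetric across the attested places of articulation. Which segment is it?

/ç/

Voiceless: /f/ (labiodental), /θ/ (dental), /x/ (velar), /h/ (glottal).
Voiced: /v/ (labiodental), /ð/ (dental), /ʝ/ (palatal), /ɣ/ (velar), /ɦ/ (glottal).
The palatal row has no voiceless member, so the gap is the voiceless palatal fricative /ç/.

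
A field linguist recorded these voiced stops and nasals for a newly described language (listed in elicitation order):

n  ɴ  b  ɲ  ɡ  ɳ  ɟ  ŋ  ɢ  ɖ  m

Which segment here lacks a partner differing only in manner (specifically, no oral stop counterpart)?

Bilabial: /b/ ~ /m/
Retroflex: /ɖ/ ~ /ɳ/
Palatal: /ɟ/ ~ /ɲ/
Velar: /ɡ/ ~ /ŋ/
Uvular: /ɢ/ ~ /ɴ/
Alveolar: only /n/ (nasal); no oral stop partner.
So /n/ is the unpaired segment.

/n/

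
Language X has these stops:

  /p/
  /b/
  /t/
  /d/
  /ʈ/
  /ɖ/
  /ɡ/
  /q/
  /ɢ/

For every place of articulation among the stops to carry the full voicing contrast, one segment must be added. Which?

/k/

Voiceless: /p/ (bilabial), /t/ (alveolar), /ʈ/ (retroflex), /q/ (uvular).
Voiced: /b/ (bilabial), /d/ (alveolar), /ɖ/ (retroflex), /ɡ/ (velar), /ɢ/ (uvular).
The velar row has no voiceless member, so the gap is the voiceless velar stop /k/.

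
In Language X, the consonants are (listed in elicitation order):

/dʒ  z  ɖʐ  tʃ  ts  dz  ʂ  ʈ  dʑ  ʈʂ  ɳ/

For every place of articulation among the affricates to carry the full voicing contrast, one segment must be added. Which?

/tɕ/

alveolar: voiceless /ts/, voiced /dz/.
postalveolar: voiceless /tʃ/, voiced /dʒ/.
retroflex: voiceless /ʈʂ/, voiced /ɖʐ/.
alveolo-palatal: voiceless —, voiced /dʑ/.
The alveolo-palatal row has no voiceless member, so the gap is the voiceless alveolo-palatal affricate /tɕ/.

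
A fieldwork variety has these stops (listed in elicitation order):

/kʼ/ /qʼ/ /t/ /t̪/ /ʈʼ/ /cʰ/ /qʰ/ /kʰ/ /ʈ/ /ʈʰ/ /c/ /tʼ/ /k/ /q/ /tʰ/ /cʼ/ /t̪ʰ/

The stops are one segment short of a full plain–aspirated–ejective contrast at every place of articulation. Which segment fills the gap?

/t̪ʼ/

place of articulation  plain     aspirated  ejective
dental            t̪        t̪ʰ       —       
alveolar          t         tʰ        tʼ      
retroflex         ʈ         ʈʰ        ʈʼ      
palatal           c         cʰ        cʼ      
velar             k         kʰ        kʼ      
uvular            q         qʰ        qʼ      
The dental row has no ejective member, so the gap is the ejective dental stop /t̪ʼ/.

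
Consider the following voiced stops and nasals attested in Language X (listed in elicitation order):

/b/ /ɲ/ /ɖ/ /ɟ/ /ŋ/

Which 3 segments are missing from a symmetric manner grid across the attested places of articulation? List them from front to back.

/m/, /ɳ/, /ɡ/

place of articulation  oral stop  nasal   
bilabial          b         —       
retroflex         ɖ         —       
palatal           ɟ         ɲ       
velar             —         ŋ       
Gaps, from front to back: bilabial lacks nasal (/m/); retroflex lacks nasal (/ɳ/); velar lacks oral stop (/ɡ/).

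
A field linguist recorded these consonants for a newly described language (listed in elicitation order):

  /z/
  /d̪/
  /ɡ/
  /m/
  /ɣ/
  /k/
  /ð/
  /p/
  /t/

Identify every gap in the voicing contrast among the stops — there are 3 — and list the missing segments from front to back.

Voiceless: /p/ (bilabial), /t/ (alveolar), /k/ (velar).
Voiced: /d̪/ (dental), /ɡ/ (velar).
Gaps, from front to back: bilabial lacks voiced (/b/); dental lacks voiceless (/t̪/); alveolar lacks voiced (/d/).

/b/, /t̪/, /d/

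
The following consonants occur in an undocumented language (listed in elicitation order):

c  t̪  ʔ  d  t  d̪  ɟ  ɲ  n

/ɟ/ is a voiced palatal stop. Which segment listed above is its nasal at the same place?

/ɲ/

The nasal at the same place is a palatal nasal — in this inventory, /ɲ/.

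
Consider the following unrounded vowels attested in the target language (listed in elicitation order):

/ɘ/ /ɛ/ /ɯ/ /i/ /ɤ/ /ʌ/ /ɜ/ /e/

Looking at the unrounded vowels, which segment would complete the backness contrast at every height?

/ɨ/

high: front /i/, central —, back /ɯ/.
high-mid: front /e/, central /ɘ/, back /ɤ/.
low-mid: front /ɛ/, central /ɜ/, back /ʌ/.
The high row has no central member, so the gap is the high central unrounded vowel /ɨ/.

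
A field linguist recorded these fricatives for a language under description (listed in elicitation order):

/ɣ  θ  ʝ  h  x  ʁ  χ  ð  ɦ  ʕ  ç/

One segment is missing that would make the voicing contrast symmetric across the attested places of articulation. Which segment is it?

dental: voiceless /θ/, voiced /ð/.
palatal: voiceless /ç/, voiced /ʝ/.
velar: voiceless /x/, voiced /ɣ/.
uvular: voiceless /χ/, voiced /ʁ/.
pharyngeal: voiceless —, voiced /ʕ/.
glottal: voiceless /h/, voiced /ɦ/.
The pharyngeal row has no voiceless member, so the gap is the voiceless pharyngeal fricative /ħ/.

/ħ/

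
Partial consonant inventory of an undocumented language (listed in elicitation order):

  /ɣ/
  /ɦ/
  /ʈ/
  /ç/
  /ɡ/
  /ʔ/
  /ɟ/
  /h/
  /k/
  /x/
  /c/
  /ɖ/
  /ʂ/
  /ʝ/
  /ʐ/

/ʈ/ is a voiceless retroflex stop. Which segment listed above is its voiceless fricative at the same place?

/ʂ/

The voiceless fricative at the same place is a voiceless retroflex fricative — in this inventory, /ʂ/.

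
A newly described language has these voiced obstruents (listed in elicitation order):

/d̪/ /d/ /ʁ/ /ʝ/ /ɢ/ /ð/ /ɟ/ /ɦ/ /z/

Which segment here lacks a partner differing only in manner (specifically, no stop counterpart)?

/ɦ/

Dental: /d̪/ ~ /ð/
Alveolar: /d/ ~ /z/
Palatal: /ɟ/ ~ /ʝ/
Uvular: /ɢ/ ~ /ʁ/
Glottal: only /ɦ/ (fricative); no stop partner.
So /ɦ/ is the unpaired segment.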